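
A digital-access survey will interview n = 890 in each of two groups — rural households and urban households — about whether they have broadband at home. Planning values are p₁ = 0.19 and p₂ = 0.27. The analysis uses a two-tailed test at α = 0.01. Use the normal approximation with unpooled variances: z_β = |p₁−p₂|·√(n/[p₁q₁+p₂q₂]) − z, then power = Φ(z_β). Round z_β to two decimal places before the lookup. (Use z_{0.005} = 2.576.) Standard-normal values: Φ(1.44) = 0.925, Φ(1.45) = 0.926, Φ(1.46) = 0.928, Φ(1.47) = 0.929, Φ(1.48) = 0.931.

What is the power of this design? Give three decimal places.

z_β = |p₁−p₂|·√(n/[p₁q₁+p₂q₂]) − z_{α/2}
    = 0.08 · √(890/0.3510) − 2.576
    = 0.08 · 50.3549 − 2.576
    = 4.0284 − 2.576 = 1.4524 → 1.45
Power = Φ(1.45) = 0.926.

Power ≈ 0.926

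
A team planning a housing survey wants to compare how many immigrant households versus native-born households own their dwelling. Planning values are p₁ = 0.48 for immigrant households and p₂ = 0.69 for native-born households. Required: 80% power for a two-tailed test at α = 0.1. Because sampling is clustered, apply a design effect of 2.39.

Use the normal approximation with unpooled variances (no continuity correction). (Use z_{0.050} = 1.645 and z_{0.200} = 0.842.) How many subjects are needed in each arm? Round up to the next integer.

n = 156 per group

n = (z_{α/2} + z_β)² · [p₁(1−p₁) + p₂(1−p₂)] / (p₁ − p₂)²
  = (1.645 + 0.842)² · (0.48·0.52 + 0.69·0.31) / (-0.21)²
  = (2.487)² · (0.2496 + 0.2139) / 0.0441
  = 6.1852 · 0.4635 / 0.0441
  = 65.01
Design effect: 2.39 × 65.01 = 155.37.
Round up → n = 156 per group.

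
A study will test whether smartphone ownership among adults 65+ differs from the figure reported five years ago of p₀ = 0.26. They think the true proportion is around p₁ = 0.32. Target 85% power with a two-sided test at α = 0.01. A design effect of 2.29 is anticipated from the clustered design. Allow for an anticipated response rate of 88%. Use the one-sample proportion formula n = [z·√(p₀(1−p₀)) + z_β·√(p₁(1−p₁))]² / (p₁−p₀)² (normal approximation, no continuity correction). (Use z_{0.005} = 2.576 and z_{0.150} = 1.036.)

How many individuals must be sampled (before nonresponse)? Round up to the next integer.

n = 1882

n = [z_{α/2}·√(p₀q₀) + z_β·√(p₁q₁)]² / (p₁ − p₀)²
  = [2.576·√(0.26·0.74) + 1.036·√(0.32·0.68)]² / (0.06)²
  = [2.576·0.4386 + 1.036·0.4665]² / 0.0036
  = [1.6132]² / 0.0036
  = 722.88
Design effect: 2.29 × 722.88 = 1655.41.
Adjust for 88% response: 1655.41 / 0.88 = 1881.14.
Round up → n = 1882.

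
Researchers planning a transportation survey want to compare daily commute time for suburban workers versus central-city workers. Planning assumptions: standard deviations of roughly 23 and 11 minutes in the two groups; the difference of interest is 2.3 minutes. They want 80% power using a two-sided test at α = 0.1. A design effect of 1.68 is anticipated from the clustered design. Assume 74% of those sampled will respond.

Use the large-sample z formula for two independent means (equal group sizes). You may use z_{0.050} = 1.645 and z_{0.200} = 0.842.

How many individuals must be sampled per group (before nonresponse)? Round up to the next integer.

n = (z_{α/2} + z_β)² · (σ₁² + σ₂²) / δ²
  = (1.645 + 0.842)² · (23² + 11² = 650) / 2.3²
  = 6.1852 · 650 / 5.29
  = 759.99
Design effect: 1.68 × 759.99 = 1276.79.
Adjust for 74% response: 1276.79 / 0.74 = 1725.39.
Round up → n = 1726 per group.

n = 1726 per group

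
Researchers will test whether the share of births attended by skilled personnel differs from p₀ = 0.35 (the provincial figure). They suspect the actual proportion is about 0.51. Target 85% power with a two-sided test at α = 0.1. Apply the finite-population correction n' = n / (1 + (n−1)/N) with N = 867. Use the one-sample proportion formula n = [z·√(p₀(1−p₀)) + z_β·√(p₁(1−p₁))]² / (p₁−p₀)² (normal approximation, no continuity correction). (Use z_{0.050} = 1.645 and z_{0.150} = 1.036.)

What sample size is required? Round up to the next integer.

n = 62

n = [z_{α/2}·√(p₀q₀) + z_β·√(p₁q₁)]² / (p₁ − p₀)²
  = [1.645·√(0.35·0.65) + 1.036·√(0.51·0.49)]² / (0.16)²
  = [1.645·0.4770 + 1.036·0.4999]² / 0.0256
  = [1.3025]² / 0.0256
  = 66.27
Finite-population correction (N = 867): 66.27 / (1 + (66.27 − 1)/867) = 61.63.
Round up → n = 62.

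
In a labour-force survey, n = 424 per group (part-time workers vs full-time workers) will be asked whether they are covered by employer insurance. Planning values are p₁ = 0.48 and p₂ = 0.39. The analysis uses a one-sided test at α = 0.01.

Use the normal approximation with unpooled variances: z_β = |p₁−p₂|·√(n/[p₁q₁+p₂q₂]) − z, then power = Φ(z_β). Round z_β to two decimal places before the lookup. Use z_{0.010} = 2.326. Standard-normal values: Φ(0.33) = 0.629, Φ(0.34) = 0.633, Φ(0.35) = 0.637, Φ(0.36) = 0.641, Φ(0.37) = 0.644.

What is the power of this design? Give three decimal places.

Power ≈ 0.629

z_β = |p₁−p₂|·√(n/[p₁q₁+p₂q₂]) − z_α
    = 0.09 · √(424/0.4875) − 2.326
    = 0.09 · 29.4914 − 2.326
    = 2.6542 − 2.326 = 0.3282 → 0.33
Power = Φ(0.33) = 0.629.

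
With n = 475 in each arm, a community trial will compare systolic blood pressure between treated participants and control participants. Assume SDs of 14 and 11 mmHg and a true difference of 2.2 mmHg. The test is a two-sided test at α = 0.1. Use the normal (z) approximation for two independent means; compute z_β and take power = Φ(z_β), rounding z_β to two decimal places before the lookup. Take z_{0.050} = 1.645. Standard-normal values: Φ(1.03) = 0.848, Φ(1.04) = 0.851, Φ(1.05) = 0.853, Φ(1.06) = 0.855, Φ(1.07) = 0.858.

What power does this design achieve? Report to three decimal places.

Power ≈ 0.853

z_β = δ·√(n/(σ₁²+σ₂²)) − z_{α/2}
    = 2.2 · √(475/317) − 1.645
    = 2.2 · 1.22410 − 1.645
    = 2.6930 − 1.645 = 1.0480 → 1.05
Power = Φ(1.05) = 0.853.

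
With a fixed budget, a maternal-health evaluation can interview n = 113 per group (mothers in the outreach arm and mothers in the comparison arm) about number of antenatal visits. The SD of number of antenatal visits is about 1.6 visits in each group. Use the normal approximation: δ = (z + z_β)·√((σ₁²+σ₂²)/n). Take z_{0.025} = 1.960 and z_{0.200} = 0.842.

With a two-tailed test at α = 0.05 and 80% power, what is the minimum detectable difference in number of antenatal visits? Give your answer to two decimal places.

Minimum detectable difference ≈ 0.60 visits

δ = (z_{α/2} + z_β) · √((σ₁²+σ₂²)/n)
  = (1.960 + 0.842) · √(5.12/113)
  = 2.802 · √0.04531
  = 2.802 · 0.2129
  = 0.5964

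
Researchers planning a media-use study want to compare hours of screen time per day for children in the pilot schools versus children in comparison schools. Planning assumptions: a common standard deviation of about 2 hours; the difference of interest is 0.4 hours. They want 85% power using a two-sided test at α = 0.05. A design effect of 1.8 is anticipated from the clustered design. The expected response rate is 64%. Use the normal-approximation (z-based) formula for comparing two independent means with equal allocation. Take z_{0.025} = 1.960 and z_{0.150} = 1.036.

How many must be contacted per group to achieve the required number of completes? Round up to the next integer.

n = (z_{α/2} + z_β)² · (σ₁² + σ₂²) / δ²
  = (1.960 + 1.036)² · (2·2² = 8) / 0.4²
  = 8.9760 · 8 / 0.16
  = 448.80
Design effect: 1.8 × 448.80 = 807.84.
Adjust for 64% response: 807.84 / 0.64 = 1262.25.
Round up → n = 1263 per group.

n = 1263 per group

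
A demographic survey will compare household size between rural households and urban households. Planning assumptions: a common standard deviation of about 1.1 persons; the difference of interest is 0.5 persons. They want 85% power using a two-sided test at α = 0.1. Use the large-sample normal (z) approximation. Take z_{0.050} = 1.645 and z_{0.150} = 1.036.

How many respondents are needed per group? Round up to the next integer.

n = 70 per group

n = (z_{α/2} + z_β)² · (σ₁² + σ₂²) / δ²
  = (1.645 + 1.036)² · (2·1.1² = 2.42) / 0.5²
  = 7.1878 · 2.42 / 0.25
  = 69.58
Round up → n = 70 per group.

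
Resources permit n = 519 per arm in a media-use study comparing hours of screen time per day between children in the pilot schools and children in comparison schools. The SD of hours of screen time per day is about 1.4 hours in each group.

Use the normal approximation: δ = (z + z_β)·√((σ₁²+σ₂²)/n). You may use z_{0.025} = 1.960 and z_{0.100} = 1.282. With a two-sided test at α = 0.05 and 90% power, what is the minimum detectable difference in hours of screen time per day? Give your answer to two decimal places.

Minimum detectable difference ≈ 0.28 hours

δ = (z_{α/2} + z_β) · √((σ₁²+σ₂²)/n)
  = (1.960 + 1.282) · √(3.92/519)
  = 3.242 · √0.00755
  = 3.242 · 0.0869
  = 0.2818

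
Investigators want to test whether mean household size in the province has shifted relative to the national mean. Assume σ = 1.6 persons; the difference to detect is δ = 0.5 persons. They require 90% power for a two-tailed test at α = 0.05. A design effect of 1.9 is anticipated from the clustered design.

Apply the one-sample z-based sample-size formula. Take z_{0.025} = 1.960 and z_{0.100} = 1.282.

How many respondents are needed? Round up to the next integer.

n = (z_{α/2} + z_β)² · σ² / δ²
  = (1.960 + 1.282)² · 1.6² / 0.5²
  = 10.5106 · 2.56 / 0.25
  = 107.63
Design effect: 1.9 × 107.63 = 204.49.
Round up → n = 205.

n = 205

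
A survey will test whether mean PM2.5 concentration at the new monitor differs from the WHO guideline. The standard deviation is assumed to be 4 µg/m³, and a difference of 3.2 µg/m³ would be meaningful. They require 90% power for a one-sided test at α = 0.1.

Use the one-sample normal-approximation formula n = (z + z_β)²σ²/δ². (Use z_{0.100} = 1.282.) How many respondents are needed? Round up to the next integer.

n = (z_α + z_β)² · σ² / δ²
  = (1.282 + 1.282)² · 4² / 3.2²
  = 6.5741 · 16 / 10.24
  = 10.27
Round up → n = 11.

n = 11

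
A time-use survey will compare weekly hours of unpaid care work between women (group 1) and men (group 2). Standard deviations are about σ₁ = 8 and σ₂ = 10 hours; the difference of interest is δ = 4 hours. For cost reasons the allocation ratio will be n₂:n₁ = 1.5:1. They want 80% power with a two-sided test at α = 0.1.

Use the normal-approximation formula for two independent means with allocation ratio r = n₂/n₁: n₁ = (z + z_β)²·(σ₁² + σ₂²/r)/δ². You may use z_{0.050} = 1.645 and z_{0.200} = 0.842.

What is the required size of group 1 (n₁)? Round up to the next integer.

n₁ = (z_{α/2} + z_β)² · (σ₁² + σ₂²/r) / δ²
   = (1.645 + 0.842)² · (8² + 10²/1.5) / 4²
   = 6.1852 · (64 + 66.6667) / 16
   = 6.1852 · 130.6667 / 16
   = 50.51
Round up → n₁ = 51; n₂ = r·n₁ = 1.5 × 51 = 77.

n₁ = 51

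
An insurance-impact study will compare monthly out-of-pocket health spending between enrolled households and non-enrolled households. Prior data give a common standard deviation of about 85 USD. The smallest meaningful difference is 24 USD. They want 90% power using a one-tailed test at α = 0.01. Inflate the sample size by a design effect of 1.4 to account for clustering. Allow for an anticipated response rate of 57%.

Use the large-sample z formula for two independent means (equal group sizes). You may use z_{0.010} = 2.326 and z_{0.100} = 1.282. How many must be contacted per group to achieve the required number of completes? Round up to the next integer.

n = 803 per group

n = (z_α + z_β)² · (σ₁² + σ₂²) / δ²
  = (2.326 + 1.282)² · (2·85² = 14450) / 24²
  = 13.0177 · 14450 / 576
  = 326.57
Design effect: 1.4 × 326.57 = 457.20.
Adjust for 57% response: 457.20 / 0.57 = 802.11.
Round up → n = 803 per group.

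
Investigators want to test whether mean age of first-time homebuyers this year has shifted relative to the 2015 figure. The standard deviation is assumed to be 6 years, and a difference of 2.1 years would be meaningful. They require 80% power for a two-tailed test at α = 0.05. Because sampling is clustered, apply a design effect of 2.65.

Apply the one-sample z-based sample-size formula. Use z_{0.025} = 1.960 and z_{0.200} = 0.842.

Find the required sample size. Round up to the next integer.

n = (z_{α/2} + z_β)² · σ² / δ²
  = (1.960 + 0.842)² · 6² / 2.1²
  = 7.8512 · 36 / 4.41
  = 64.09
Design effect: 2.65 × 64.09 = 169.84.
Round up → n = 170.

n = 170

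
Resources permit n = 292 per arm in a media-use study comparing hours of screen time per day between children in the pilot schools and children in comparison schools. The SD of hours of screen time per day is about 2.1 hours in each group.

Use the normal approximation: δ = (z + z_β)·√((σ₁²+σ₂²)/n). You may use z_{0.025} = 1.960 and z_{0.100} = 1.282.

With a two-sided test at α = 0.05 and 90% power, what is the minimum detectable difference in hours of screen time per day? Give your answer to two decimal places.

δ = (z_{α/2} + z_β) · √((σ₁²+σ₂²)/n)
  = (1.960 + 1.282) · √(8.82/292)
  = 3.242 · √0.03021
  = 3.242 · 0.1738
  = 0.5635

Minimum detectable difference ≈ 0.56 hours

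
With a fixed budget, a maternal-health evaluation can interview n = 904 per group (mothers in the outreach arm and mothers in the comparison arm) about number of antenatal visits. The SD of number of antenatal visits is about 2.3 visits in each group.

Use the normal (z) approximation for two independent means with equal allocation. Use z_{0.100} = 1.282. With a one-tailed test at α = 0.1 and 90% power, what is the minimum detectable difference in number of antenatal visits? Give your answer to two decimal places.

δ = (z_α + z_β) · √((σ₁²+σ₂²)/n)
  = (1.282 + 1.282) · √(10.58/904)
  = 2.564 · √0.0117
  = 2.564 · 0.1082
  = 0.2774

Minimum detectable difference ≈ 0.28 visits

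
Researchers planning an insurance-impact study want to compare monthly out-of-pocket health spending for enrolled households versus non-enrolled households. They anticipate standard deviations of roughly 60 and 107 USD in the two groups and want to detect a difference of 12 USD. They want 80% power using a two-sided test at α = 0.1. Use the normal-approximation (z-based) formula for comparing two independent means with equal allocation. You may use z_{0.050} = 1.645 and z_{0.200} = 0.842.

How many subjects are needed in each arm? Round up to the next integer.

n = (z_{α/2} + z_β)² · (σ₁² + σ₂²) / δ²
  = (1.645 + 0.842)² · (60² + 107² = 15049) / 12²
  = 6.1852 · 15049 / 144
  = 646.39
Round up → n = 647 per group.

n = 647 per group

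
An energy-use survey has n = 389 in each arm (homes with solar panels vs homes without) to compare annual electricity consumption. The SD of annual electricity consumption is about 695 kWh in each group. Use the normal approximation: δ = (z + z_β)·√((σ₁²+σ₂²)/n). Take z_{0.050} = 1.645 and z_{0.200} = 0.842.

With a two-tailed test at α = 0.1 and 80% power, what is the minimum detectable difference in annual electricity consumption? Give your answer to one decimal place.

Minimum detectable difference ≈ 123.9 kWh

δ = (z_{α/2} + z_β) · √((σ₁²+σ₂²)/n)
  = (1.645 + 0.842) · √(966050/389)
  = 2.487 · √2483.4
  = 2.487 · 49.8339
  = 123.9369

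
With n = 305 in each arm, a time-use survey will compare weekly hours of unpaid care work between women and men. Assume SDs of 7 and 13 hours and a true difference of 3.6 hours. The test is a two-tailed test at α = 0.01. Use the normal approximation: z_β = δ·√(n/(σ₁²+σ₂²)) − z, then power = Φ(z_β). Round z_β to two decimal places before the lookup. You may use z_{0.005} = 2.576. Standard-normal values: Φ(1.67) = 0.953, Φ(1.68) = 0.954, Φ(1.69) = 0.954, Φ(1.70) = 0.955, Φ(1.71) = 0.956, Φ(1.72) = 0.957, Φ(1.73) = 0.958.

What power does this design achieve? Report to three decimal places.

z_β = δ·√(n/(σ₁²+σ₂²)) − z_{α/2}
    = 3.6 · √(305/218) − 2.576
    = 3.6 · 1.18283 − 2.576
    = 4.2582 − 2.576 = 1.6822 → 1.68
Power = Φ(1.68) = 0.954.

Power ≈ 0.954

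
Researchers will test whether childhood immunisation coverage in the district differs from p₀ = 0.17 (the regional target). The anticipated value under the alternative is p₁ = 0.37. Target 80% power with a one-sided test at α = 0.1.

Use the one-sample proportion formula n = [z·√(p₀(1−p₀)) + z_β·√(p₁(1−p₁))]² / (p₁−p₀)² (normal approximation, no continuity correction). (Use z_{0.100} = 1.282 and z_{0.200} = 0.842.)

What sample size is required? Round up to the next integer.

n = 20

n = [z_α·√(p₀q₀) + z_β·√(p₁q₁)]² / (p₁ − p₀)²
  = [1.282·√(0.17·0.83) + 0.842·√(0.37·0.63)]² / (0.20)²
  = [1.282·0.3756 + 0.842·0.4828]² / 0.0400
  = [0.8881]² / 0.0400
  = 19.72
Round up → n = 20.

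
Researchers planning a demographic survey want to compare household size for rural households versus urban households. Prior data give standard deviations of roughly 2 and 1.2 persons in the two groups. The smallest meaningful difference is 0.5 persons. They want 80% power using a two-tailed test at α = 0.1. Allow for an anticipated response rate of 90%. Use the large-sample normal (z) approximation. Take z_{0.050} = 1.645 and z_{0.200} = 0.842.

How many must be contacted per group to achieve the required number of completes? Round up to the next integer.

n = (z_{α/2} + z_β)² · (σ₁² + σ₂²) / δ²
  = (1.645 + 0.842)² · (2² + 1.2² = 5.44) / 0.5²
  = 6.1852 · 5.44 / 0.25
  = 134.59
Adjust for 90% response: 134.59 / 0.90 = 149.54.
Round up → n = 150 per group.

n = 150 per group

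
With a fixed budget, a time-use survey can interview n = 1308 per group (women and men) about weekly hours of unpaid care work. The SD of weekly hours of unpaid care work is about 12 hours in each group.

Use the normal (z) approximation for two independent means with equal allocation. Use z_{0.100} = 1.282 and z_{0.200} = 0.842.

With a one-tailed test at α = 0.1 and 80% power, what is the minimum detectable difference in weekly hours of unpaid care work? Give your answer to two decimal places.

Minimum detectable difference ≈ 1.00 hours

δ = (z_α + z_β) · √((σ₁²+σ₂²)/n)
  = (1.282 + 0.842) · √(288/1308)
  = 2.124 · √0.22018
  = 2.124 · 0.4692
  = 0.9967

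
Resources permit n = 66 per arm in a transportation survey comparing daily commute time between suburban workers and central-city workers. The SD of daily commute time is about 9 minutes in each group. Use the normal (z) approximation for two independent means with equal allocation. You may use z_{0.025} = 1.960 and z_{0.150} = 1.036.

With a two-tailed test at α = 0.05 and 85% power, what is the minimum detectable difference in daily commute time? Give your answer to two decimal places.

Minimum detectable difference ≈ 4.69 minutes

δ = (z_{α/2} + z_β) · √((σ₁²+σ₂²)/n)
  = (1.960 + 1.036) · √(162/66)
  = 2.996 · √2.4545
  = 2.996 · 1.5667
  = 4.6938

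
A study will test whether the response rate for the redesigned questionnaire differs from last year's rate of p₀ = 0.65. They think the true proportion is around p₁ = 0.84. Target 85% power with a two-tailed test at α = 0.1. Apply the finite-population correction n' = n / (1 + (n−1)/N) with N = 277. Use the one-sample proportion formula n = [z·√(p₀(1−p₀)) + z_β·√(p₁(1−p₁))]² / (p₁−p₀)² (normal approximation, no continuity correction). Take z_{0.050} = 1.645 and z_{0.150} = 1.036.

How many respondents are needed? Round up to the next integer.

n = [z_{α/2}·√(p₀q₀) + z_β·√(p₁q₁)]² / (p₁ − p₀)²
  = [1.645·√(0.65·0.35) + 1.036·√(0.84·0.16)]² / (0.19)²
  = [1.645·0.4770 + 1.036·0.3666]² / 0.0361
  = [1.1644]² / 0.0361
  = 37.56
Finite-population correction (N = 277): 37.56 / (1 + (37.56 − 1)/277) = 33.18.
Round up → n = 34.

n = 34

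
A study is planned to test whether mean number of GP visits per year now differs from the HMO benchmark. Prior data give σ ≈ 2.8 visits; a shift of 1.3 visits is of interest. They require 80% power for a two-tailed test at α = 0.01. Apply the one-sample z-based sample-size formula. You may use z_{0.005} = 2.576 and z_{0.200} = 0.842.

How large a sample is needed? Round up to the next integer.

n = 55

n = (z_{α/2} + z_β)² · σ² / δ²
  = (2.576 + 0.842)² · 2.8² / 1.3²
  = 11.6827 · 7.84 / 1.69
  = 54.20
Round up → n = 55.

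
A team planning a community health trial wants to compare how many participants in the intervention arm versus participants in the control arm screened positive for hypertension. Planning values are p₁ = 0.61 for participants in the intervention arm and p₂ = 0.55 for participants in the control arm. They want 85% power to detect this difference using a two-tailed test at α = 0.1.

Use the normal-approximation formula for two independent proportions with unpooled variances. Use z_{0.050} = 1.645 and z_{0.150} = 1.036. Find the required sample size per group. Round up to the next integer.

n = (z_{α/2} + z_β)² · [p₁(1−p₁) + p₂(1−p₂)] / (p₁ − p₂)²
  = (1.645 + 1.036)² · (0.61·0.39 + 0.55·0.45) / (0.06)²
  = (2.681)² · (0.2379 + 0.2475) / 0.0036
  = 7.1878 · 0.4854 / 0.0036
  = 969.15
Round up → n = 970 per group.

n = 970 per group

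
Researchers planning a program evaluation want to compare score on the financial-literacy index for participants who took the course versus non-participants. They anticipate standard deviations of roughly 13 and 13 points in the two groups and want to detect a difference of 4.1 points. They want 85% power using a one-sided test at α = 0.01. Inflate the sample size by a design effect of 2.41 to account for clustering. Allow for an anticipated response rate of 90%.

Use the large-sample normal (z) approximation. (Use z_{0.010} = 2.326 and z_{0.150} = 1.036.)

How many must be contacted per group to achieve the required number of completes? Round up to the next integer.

n = (z_α + z_β)² · (σ₁² + σ₂²) / δ²
  = (2.326 + 1.036)² · (13² + 13² = 338) / 4.1²
  = 11.3030 · 338 / 16.81
  = 227.27
Design effect: 2.41 × 227.27 = 547.72.
Adjust for 90% response: 547.72 / 0.90 = 608.58.
Round up → n = 609 per group.

n = 609 per group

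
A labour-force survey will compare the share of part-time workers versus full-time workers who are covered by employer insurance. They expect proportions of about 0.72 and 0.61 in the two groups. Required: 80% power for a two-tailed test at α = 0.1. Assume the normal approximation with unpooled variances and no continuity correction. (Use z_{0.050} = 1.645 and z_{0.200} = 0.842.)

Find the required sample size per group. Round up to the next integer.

n = (z_{α/2} + z_β)² · [p₁(1−p₁) + p₂(1−p₂)] / (p₁ − p₂)²
  = (1.645 + 0.842)² · (0.72·0.28 + 0.61·0.39) / (0.11)²
  = (2.487)² · (0.2016 + 0.2379) / 0.0121
  = 6.1852 · 0.4395 / 0.0121
  = 224.66
Round up → n = 225 per group.

n = 225 per group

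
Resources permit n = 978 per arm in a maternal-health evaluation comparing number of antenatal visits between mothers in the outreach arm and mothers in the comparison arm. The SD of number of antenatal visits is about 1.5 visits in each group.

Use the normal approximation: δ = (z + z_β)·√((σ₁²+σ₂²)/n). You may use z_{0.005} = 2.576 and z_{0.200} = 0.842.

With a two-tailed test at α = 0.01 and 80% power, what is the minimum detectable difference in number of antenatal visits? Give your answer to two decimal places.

Minimum detectable difference ≈ 0.23 visits

δ = (z_{α/2} + z_β) · √((σ₁²+σ₂²)/n)
  = (2.576 + 0.842) · √(4.5/978)
  = 3.418 · √0.0046
  = 3.418 · 0.0678
  = 0.2319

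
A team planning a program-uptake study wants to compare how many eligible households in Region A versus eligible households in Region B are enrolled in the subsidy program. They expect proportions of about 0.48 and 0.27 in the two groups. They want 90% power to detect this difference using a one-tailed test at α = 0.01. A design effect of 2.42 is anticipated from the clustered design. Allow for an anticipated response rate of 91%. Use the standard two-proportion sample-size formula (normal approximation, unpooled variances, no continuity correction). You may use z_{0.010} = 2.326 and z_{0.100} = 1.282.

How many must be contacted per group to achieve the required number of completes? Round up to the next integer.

n = (z_α + z_β)² · [p₁(1−p₁) + p₂(1−p₂)] / (p₁ − p₂)²
  = (2.326 + 1.282)² · (0.48·0.52 + 0.27·0.73) / (0.21)²
  = (3.608)² · (0.2496 + 0.1971) / 0.0441
  = 13.0177 · 0.4467 / 0.0441
  = 131.86
Design effect: 2.42 × 131.86 = 319.10.
Adjust for 91% response: 319.10 / 0.91 = 350.66.
Round up → n = 351 per group.

n = 351 per group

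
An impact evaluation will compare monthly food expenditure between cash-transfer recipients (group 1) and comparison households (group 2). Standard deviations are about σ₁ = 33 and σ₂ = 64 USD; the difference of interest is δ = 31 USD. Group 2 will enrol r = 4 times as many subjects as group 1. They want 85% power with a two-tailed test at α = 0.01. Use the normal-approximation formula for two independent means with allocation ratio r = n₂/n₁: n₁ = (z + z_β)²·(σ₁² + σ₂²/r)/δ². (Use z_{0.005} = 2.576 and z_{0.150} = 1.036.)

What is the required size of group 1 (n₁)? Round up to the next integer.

n₁ = 29

n₁ = (z_{α/2} + z_β)² · (σ₁² + σ₂²/r) / δ²
   = (2.576 + 1.036)² · (33² + 64²/4) / 31²
   = 13.0465 · (1089 + 1024) / 961
   = 13.0465 · 2113 / 961
   = 28.69
Round up → n₁ = 29; n₂ = r·n₁ = 4 × 29 = 116.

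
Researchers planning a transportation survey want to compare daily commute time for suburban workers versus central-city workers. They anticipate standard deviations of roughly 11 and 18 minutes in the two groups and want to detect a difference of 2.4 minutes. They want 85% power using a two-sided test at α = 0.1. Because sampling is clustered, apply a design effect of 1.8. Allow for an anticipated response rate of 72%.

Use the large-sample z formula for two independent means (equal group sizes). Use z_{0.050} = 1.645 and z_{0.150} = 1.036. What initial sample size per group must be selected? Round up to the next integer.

n = 1389 per group

n = (z_{α/2} + z_β)² · (σ₁² + σ₂²) / δ²
  = (1.645 + 1.036)² · (11² + 18² = 445) / 2.4²
  = 7.1878 · 445 / 5.76
  = 555.30
Design effect: 1.8 × 555.30 = 999.55.
Adjust for 72% response: 999.55 / 0.72 = 1388.26.
Round up → n = 1389 per group.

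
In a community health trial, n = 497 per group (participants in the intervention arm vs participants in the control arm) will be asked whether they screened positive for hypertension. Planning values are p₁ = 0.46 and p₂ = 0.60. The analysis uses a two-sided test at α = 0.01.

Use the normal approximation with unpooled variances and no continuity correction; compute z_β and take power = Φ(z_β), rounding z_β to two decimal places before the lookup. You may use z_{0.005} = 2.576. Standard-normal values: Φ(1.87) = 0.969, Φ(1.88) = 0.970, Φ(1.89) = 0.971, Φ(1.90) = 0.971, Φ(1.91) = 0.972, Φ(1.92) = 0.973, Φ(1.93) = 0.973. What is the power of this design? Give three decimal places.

z_β = |p₁−p₂|·√(n/[p₁q₁+p₂q₂]) − z_{α/2}
    = 0.14 · √(497/0.4884) − 2.576
    = 0.14 · 31.9000 − 2.576
    = 4.4660 − 2.576 = 1.8900 → 1.89
Power = Φ(1.89) = 0.971.

Power ≈ 0.971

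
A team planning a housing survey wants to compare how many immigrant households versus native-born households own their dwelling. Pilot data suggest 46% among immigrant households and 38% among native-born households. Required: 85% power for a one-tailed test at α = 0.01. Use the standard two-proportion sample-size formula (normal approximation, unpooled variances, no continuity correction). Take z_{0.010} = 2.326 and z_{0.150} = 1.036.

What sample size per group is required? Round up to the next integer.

n = 855 per group

n = (z_α + z_β)² · [p₁(1−p₁) + p₂(1−p₂)] / (p₁ − p₂)²
  = (2.326 + 1.036)² · (0.46·0.54 + 0.38·0.62) / (0.08)²
  = (3.362)² · (0.2484 + 0.2356) / 0.0064
  = 11.3030 · 0.4840 / 0.0064
  = 854.79
Round up → n = 855 per group.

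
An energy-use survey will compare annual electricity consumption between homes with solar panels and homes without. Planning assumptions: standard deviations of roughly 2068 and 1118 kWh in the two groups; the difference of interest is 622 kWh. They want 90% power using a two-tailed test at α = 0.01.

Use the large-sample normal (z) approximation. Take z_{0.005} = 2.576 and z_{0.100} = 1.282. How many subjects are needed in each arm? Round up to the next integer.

n = 213 per group

n = (z_{α/2} + z_β)² · (σ₁² + σ₂²) / δ²
  = (2.576 + 1.282)² · (2068² + 1118² = 5526548) / 622²
  = 14.8842 · 5526548 / 386884
  = 212.62
Round up → n = 213 per group.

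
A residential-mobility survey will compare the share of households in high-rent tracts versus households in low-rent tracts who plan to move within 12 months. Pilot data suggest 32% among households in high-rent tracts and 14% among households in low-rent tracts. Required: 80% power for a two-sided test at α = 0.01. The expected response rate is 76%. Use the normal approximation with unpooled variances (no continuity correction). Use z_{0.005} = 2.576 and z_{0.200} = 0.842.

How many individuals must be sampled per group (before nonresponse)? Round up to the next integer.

n = 161 per group

n = (z_{α/2} + z_β)² · [p₁(1−p₁) + p₂(1−p₂)] / (p₁ − p₂)²
  = (2.576 + 0.842)² · (0.32·0.68 + 0.14·0.86) / (0.18)²
  = (3.418)² · (0.2176 + 0.1204) / 0.0324
  = 11.6827 · 0.3380 / 0.0324
  = 121.88
Adjust for 76% response: 121.88 / 0.76 = 160.36.
Round up → n = 161 per group.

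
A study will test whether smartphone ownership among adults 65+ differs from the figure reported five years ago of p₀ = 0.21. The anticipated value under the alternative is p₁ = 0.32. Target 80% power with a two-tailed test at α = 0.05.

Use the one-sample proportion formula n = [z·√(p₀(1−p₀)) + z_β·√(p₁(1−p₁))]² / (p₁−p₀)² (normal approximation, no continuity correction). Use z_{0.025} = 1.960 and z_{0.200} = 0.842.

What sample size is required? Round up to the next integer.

n = 118

n = [z_{α/2}·√(p₀q₀) + z_β·√(p₁q₁)]² / (p₁ − p₀)²
  = [1.960·√(0.21·0.79) + 0.842·√(0.32·0.68)]² / (0.11)²
  = [1.960·0.4073 + 0.842·0.4665]² / 0.0121
  = [1.1911]² / 0.0121
  = 117.25
Round up → n = 118.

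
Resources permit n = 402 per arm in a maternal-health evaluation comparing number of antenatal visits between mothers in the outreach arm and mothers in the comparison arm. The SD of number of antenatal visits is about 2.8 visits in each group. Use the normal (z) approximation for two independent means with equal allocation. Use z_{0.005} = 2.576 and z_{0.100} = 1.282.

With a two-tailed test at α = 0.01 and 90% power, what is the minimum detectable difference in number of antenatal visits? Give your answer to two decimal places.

Minimum detectable difference ≈ 0.76 visits

δ = (z_{α/2} + z_β) · √((σ₁²+σ₂²)/n)
  = (2.576 + 1.282) · √(15.68/402)
  = 3.858 · √0.039
  = 3.858 · 0.1975
  = 0.7619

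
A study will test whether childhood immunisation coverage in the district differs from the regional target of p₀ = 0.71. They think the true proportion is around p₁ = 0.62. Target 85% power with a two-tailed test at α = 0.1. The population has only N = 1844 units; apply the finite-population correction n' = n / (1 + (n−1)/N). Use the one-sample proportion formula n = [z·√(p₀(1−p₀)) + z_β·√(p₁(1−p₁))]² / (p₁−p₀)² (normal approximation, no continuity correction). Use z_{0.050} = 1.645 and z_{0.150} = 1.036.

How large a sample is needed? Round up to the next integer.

n = [z_{α/2}·√(p₀q₀) + z_β·√(p₁q₁)]² / (p₁ − p₀)²
  = [1.645·√(0.71·0.29) + 1.036·√(0.62·0.38)]² / (-0.09)²
  = [1.645·0.4538 + 1.036·0.4854]² / 0.0081
  = [1.2493]² / 0.0081
  = 192.68
Finite-population correction (N = 1844): 192.68 / (1 + (192.68 − 1)/1844) = 174.54.
Round up → n = 175.

n = 175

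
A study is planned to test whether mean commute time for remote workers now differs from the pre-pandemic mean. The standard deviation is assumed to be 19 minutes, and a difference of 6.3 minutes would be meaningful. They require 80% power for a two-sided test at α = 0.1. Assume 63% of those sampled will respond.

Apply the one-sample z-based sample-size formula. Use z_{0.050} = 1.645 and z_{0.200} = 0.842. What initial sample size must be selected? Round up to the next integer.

n = 90

n = (z_{α/2} + z_β)² · σ² / δ²
  = (1.645 + 0.842)² · 19² / 6.3²
  = 6.1852 · 361 / 39.69
  = 56.26
Adjust for 63% response: 56.26 / 0.63 = 89.30.
Round up → n = 90.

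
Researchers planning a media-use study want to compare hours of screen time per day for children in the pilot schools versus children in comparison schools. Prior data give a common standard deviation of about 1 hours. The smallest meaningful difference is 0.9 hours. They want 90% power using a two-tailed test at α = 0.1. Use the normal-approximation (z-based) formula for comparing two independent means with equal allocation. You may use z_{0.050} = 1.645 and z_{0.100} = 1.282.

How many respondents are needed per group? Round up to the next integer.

n = 22 per group

n = (z_{α/2} + z_β)² · (σ₁² + σ₂²) / δ²
  = (1.645 + 1.282)² · (2·1² = 2) / 0.9²
  = 8.5673 · 2 / 0.81
  = 21.15
Round up → n = 22 per group.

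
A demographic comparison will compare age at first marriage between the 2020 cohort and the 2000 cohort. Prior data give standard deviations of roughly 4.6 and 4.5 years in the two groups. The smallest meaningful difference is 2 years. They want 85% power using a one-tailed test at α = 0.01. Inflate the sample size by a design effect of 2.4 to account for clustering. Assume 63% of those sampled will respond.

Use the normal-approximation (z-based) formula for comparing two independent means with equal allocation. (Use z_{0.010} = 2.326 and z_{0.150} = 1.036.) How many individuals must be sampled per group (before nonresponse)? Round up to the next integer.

n = 446 per group

n = (z_α + z_β)² · (σ₁² + σ₂²) / δ²
  = (2.326 + 1.036)² · (4.6² + 4.5² = 41.41) / 2²
  = 11.3030 · 41.41 / 4
  = 117.01
Design effect: 2.4 × 117.01 = 280.84.
Adjust for 63% response: 280.84 / 0.63 = 445.77.
Round up → n = 446 per group.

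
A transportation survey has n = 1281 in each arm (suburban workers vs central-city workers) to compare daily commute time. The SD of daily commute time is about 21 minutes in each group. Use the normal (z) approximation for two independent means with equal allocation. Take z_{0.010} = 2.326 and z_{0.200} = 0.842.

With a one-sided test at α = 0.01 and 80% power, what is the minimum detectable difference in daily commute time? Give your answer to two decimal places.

δ = (z_α + z_β) · √((σ₁²+σ₂²)/n)
  = (2.326 + 0.842) · √(882/1281)
  = 3.168 · √0.68852
  = 3.168 · 0.8298
  = 2.6287

Minimum detectable difference ≈ 2.63 minutes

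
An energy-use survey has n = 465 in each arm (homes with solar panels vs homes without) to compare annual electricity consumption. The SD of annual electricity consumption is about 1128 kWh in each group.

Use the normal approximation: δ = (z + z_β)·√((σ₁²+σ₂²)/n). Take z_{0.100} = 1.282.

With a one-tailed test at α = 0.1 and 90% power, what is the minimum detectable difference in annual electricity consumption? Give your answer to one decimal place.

Minimum detectable difference ≈ 189.7 kWh

δ = (z_α + z_β) · √((σ₁²+σ₂²)/n)
  = (1.282 + 1.282) · √(2544768/465)
  = 2.564 · √5472.6
  = 2.564 · 73.9772
  = 189.6774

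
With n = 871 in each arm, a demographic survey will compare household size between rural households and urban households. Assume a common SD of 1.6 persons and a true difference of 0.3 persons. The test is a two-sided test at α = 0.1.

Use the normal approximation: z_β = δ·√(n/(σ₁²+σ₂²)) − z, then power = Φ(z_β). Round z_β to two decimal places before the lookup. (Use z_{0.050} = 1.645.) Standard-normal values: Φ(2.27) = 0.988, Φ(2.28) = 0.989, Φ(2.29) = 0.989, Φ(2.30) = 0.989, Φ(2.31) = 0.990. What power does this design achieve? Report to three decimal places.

z_β = δ·√(n/(σ₁²+σ₂²)) − z_{α/2}
    = 0.3 · √(871/5.12) − 1.645
    = 0.3 · 13.04290 − 1.645
    = 3.9129 − 1.645 = 2.2679 → 2.27
Power = Φ(2.27) = 0.988.

Power ≈ 0.988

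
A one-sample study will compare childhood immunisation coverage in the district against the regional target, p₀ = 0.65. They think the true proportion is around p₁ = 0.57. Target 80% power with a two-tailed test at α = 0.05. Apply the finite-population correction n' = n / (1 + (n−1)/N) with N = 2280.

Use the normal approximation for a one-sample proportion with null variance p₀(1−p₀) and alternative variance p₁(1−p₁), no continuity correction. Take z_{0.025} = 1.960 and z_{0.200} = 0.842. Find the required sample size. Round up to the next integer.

n = [z_{α/2}·√(p₀q₀) + z_β·√(p₁q₁)]² / (p₁ − p₀)²
  = [1.960·√(0.65·0.35) + 0.842·√(0.57·0.43)]² / (-0.08)²
  = [1.960·0.4770 + 0.842·0.4951]² / 0.0064
  = [1.3517]² / 0.0064
  = 285.49
Finite-population correction (N = 2280): 285.49 / (1 + (285.49 − 1)/2280) = 253.82.
Round up → n = 254.

n = 254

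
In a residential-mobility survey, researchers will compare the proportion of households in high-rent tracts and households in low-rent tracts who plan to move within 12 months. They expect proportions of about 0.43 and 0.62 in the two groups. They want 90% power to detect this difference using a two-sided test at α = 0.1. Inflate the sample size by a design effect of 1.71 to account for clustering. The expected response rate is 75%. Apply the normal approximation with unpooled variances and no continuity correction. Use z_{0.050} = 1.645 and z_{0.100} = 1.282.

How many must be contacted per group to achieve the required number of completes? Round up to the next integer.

n = (z_{α/2} + z_β)² · [p₁(1−p₁) + p₂(1−p₂)] / (p₁ − p₂)²
  = (1.645 + 1.282)² · (0.43·0.57 + 0.62·0.38) / (-0.19)²
  = (2.927)² · (0.2451 + 0.2356) / 0.0361
  = 8.5673 · 0.4807 / 0.0361
  = 114.08
Design effect: 1.71 × 114.08 = 195.08.
Adjust for 75% response: 195.08 / 0.75 = 260.10.
Round up → n = 261 per group.

n = 261 per group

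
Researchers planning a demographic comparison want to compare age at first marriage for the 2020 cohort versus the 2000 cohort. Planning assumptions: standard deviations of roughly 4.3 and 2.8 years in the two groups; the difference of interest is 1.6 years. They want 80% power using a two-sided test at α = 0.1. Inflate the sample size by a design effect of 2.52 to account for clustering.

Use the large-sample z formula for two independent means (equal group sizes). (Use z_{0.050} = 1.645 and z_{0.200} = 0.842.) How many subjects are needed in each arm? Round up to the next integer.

n = 161 per group

n = (z_{α/2} + z_β)² · (σ₁² + σ₂²) / δ²
  = (1.645 + 0.842)² · (4.3² + 2.8² = 26.33) / 1.6²
  = 6.1852 · 26.33 / 2.56
  = 63.62
Design effect: 2.52 × 63.62 = 160.31.
Round up → n = 161 per group.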